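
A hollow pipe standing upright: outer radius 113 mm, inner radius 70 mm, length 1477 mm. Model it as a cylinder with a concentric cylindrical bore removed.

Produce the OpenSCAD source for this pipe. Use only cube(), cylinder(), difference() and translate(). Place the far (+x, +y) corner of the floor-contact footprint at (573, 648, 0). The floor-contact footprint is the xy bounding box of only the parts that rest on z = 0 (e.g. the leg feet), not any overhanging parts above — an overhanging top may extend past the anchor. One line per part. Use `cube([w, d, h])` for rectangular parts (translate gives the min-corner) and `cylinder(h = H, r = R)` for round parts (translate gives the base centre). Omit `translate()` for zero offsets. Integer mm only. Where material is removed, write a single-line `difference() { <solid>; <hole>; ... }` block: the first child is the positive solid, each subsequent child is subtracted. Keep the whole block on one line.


difference() { translate([460, 535, 0]) cylinder(h = 1477, r = 113); translate([460, 535, 0]) cylinder(h = 1477, r = 70); }


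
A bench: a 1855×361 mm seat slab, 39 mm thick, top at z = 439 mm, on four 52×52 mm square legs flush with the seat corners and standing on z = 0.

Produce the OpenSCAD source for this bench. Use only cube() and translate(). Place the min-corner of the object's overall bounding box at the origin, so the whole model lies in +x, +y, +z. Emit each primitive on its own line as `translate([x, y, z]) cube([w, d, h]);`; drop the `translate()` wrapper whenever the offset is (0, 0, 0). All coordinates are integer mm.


// leg_h = 439 − 39 = 400
translate([0, 0, 400]) cube([1855, 361, 39]);
cube([52, 52, 400]);
translate([0, 309, 0]) cube([52, 52, 400]);
translate([1803, 0, 0]) cube([52, 52, 400]);
translate([1803, 309, 0]) cube([52, 52, 400]);


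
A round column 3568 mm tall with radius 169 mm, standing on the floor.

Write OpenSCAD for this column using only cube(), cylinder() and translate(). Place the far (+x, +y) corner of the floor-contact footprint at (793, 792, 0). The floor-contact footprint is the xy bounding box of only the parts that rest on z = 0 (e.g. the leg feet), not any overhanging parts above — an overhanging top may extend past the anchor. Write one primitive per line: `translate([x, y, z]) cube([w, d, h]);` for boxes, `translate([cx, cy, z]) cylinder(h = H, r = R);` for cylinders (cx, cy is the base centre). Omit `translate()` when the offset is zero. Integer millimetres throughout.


translate([624, 623, 0]) cylinder(h = 3568, r = 169);


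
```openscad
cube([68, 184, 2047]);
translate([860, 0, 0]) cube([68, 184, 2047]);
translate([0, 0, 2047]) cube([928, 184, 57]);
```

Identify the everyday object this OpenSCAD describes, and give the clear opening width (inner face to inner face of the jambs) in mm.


A door frame. The clear opening width is 792 mm.

Two 2047 mm tall posts with a header on top — a door frame. The left jamb is 68 mm wide at x = 0; the right jamb starts at x = 860. The clear opening is 860 − 68 = 792 mm.


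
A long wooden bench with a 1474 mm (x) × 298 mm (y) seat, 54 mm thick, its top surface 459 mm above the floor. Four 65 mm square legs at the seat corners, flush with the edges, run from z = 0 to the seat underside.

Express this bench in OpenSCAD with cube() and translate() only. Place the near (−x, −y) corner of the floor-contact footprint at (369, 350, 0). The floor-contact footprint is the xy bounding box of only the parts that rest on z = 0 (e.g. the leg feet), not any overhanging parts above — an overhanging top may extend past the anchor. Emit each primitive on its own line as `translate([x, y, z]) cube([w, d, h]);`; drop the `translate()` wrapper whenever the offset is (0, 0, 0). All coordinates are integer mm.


translate([369, 350, 405]) cube([1474, 298, 54]);
translate([369, 350, 0]) cube([65, 65, 405]);
translate([369, 583, 0]) cube([65, 65, 405]);
translate([1778, 350, 0]) cube([65, 65, 405]);
translate([1778, 583, 0]) cube([65, 65, 405]);


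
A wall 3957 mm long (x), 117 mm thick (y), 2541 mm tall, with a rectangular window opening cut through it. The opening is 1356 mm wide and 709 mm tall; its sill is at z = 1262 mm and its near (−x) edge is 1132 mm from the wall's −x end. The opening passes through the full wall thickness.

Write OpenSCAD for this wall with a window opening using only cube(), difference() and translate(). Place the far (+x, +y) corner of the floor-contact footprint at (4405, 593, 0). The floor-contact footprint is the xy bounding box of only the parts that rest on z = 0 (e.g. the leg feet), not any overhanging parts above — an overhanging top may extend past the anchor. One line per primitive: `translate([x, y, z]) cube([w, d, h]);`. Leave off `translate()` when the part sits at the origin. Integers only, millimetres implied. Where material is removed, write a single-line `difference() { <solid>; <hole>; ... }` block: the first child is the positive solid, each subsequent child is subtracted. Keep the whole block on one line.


difference() { translate([448, 476, 0]) cube([3957, 117, 2541]); translate([1580, 476, 1262]) cube([1356, 117, 709]); }


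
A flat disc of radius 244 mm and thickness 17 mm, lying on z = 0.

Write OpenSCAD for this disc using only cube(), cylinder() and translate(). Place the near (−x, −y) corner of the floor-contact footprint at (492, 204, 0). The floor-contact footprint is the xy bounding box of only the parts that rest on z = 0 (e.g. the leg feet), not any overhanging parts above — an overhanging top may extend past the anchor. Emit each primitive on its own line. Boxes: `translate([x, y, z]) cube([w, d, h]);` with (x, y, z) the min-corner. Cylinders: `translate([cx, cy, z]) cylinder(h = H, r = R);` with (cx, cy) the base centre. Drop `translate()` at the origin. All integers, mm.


translate([736, 448, 0]) cylinder(h = 17, r = 244);


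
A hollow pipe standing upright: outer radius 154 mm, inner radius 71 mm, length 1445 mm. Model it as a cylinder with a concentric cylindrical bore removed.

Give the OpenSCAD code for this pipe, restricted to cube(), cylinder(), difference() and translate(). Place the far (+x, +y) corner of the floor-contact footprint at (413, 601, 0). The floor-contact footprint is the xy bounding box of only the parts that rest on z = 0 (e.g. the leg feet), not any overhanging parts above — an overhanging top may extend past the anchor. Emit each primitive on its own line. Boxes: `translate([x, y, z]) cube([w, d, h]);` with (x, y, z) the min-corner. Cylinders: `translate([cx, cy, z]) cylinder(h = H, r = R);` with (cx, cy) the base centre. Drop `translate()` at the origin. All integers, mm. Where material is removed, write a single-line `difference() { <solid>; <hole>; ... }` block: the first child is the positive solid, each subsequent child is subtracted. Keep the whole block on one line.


difference() { translate([259, 447, 0]) cylinder(h = 1445, r = 154); translate([259, 447, 0]) cylinder(h = 1445, r = 71); }


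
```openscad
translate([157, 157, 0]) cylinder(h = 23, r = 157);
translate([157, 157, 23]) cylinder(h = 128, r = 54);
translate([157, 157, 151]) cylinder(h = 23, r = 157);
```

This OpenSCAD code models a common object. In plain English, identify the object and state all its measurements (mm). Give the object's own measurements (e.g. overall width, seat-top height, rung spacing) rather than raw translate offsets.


A spool: two coaxial disc flanges of radius 157 mm and thickness 23 mm, joined by a core cylinder of radius 54 mm and height 128 mm. The lower flange rests on z = 0 and the three cylinders share a vertical axis.


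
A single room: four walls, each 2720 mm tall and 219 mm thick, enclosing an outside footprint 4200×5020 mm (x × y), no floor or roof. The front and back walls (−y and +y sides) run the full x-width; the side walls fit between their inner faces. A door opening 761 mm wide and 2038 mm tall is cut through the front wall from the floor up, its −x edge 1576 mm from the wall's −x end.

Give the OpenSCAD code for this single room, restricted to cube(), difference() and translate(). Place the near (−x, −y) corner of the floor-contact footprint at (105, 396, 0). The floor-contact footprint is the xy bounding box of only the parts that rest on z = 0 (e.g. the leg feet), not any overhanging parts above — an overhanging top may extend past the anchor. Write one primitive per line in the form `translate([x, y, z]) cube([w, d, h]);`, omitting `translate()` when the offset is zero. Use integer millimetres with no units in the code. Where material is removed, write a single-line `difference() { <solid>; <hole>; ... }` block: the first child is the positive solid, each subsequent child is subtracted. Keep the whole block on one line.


difference() { translate([105, 396, 0]) cube([4200, 219, 2720]); translate([1681, 396, 0]) cube([761, 219, 2038]); }
translate([105, 5197, 0]) cube([4200, 219, 2720]);
translate([105, 615, 0]) cube([219, 4582, 2720]);
translate([4086, 615, 0]) cube([219, 4582, 2720]);


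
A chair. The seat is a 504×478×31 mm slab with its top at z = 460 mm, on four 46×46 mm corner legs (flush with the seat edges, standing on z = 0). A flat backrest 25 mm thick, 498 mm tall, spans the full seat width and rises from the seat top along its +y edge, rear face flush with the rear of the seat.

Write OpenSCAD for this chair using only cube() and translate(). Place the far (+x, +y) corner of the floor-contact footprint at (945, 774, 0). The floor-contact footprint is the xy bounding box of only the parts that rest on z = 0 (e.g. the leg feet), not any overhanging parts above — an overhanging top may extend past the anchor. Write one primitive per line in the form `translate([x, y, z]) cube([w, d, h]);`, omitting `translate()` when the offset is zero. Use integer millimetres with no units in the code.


translate([441, 296, 429]) cube([504, 478, 31]);
translate([441, 296, 0]) cube([46, 46, 429]);
translate([899, 296, 0]) cube([46, 46, 429]);
translate([441, 728, 0]) cube([46, 46, 429]);
translate([899, 728, 0]) cube([46, 46, 429]);
translate([441, 749, 460]) cube([504, 25, 498]);


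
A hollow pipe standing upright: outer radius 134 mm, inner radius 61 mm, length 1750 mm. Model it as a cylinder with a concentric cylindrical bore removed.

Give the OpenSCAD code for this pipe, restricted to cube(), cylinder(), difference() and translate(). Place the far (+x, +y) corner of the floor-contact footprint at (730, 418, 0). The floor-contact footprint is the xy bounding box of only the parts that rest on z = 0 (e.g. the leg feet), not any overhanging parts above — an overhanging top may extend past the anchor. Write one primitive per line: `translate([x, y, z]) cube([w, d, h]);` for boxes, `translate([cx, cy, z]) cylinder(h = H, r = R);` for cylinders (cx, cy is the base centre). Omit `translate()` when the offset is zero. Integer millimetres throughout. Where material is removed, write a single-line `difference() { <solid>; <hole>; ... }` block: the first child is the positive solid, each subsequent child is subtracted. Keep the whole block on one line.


difference() { translate([596, 284, 0]) cylinder(h = 1750, r = 134); translate([596, 284, 0]) cylinder(h = 1750, r = 61); }


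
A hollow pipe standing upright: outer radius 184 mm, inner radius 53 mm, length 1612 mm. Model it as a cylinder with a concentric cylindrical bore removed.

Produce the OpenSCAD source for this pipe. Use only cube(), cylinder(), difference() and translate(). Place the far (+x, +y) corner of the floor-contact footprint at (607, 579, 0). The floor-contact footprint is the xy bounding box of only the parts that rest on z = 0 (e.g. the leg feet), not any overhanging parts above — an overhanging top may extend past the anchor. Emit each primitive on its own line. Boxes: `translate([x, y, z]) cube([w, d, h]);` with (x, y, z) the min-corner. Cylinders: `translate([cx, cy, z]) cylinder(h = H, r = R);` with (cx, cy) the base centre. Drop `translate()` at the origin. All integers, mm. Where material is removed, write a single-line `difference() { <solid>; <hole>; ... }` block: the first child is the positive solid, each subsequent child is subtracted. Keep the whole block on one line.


difference() { translate([423, 395, 0]) cylinder(h = 1612, r = 184); translate([423, 395, 0]) cylinder(h = 1612, r = 53); }


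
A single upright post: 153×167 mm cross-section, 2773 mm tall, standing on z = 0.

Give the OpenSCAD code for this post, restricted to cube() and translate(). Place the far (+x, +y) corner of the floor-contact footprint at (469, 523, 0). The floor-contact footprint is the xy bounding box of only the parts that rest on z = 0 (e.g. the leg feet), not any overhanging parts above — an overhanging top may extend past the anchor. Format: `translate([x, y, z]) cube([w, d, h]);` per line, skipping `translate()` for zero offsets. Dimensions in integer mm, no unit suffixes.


translate([316, 356, 0]) cube([153, 167, 2773]);


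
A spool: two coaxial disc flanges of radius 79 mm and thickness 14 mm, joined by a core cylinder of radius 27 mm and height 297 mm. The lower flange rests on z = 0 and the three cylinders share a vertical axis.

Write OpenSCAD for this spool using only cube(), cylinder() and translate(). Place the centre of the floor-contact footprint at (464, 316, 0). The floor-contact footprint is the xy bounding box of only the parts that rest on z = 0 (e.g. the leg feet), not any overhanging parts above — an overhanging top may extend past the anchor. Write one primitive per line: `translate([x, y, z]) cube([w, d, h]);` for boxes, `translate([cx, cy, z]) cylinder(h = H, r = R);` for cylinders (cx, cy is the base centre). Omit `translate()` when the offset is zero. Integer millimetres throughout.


translate([464, 316, 0]) cylinder(h = 14, r = 79);
translate([464, 316, 14]) cylinder(h = 297, r = 27);
translate([464, 316, 311]) cylinder(h = 14, r = 79);


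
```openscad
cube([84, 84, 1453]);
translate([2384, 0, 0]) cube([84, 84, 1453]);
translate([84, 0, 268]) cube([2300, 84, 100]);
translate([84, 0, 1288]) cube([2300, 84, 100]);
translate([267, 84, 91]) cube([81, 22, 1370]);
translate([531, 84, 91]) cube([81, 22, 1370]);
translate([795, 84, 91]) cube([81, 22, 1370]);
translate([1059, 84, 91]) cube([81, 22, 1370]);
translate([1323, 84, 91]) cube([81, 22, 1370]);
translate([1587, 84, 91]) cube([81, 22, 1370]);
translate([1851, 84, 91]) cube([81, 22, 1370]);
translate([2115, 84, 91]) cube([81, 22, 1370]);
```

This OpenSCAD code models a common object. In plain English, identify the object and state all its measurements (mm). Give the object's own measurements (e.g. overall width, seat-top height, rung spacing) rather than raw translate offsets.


A fence section. Two 84×84 mm posts, 1453 mm tall, stand on the floor with a clear span of 2300 mm between their inner faces. Two horizontal rails of 84×100 mm section span the gap between the posts with their undersides at z = 268 mm and z = 1288 mm, flush with the posts' −y face. 8 pickets, each 81 mm wide, 22 mm thick and 1370 mm tall, are fixed to the +y face of the rails with their bottoms at z = 91 mm, spaced across the span with a 183 mm gap after the −x post and between neighbouring pickets, with 188 mm left before the +x post.


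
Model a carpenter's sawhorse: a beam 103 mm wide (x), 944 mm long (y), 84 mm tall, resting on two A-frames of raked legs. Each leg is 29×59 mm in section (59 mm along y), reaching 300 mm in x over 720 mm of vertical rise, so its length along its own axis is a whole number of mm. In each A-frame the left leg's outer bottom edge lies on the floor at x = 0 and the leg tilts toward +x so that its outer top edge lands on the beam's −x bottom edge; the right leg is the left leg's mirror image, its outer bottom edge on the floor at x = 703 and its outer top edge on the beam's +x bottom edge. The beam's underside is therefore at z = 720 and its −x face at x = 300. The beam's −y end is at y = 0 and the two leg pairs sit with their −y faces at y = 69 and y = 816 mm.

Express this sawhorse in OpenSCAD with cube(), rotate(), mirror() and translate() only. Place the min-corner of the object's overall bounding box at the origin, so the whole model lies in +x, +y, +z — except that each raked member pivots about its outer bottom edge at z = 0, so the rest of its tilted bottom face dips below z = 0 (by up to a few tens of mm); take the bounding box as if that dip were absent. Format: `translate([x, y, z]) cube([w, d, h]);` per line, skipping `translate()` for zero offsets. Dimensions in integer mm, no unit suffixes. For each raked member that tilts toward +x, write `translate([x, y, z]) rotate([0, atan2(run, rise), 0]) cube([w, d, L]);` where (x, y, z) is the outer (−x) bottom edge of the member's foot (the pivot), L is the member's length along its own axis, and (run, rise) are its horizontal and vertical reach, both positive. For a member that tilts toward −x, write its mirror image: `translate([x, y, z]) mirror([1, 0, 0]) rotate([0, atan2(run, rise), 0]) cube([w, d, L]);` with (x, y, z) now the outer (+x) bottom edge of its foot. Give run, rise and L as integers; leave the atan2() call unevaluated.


translate([300, 0, 720]) cube([103, 944, 84]);
translate([0, 69, 0]) rotate([0, atan2(300, 720), 0]) cube([29, 59, 780]);
translate([703, 69, 0]) mirror([1, 0, 0]) rotate([0, atan2(300, 720), 0]) cube([29, 59, 780]);
translate([0, 816, 0]) rotate([0, atan2(300, 720), 0]) cube([29, 59, 780]);
translate([703, 816, 0]) mirror([1, 0, 0]) rotate([0, atan2(300, 720), 0]) cube([29, 59, 780]);


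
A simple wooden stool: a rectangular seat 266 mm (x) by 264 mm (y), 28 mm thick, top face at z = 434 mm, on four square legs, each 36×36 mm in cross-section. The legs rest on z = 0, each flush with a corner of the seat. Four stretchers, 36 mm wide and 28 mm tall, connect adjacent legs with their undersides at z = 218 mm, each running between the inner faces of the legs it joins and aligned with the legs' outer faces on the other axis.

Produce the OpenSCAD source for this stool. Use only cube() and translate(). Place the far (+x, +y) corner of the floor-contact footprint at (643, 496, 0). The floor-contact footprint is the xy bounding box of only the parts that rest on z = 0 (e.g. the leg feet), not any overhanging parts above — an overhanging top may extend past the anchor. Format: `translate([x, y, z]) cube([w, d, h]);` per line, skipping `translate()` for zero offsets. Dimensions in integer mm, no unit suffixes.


translate([377, 232, 406]) cube([266, 264, 28]);
translate([377, 232, 0]) cube([36, 36, 406]);
translate([607, 232, 0]) cube([36, 36, 406]);
translate([377, 460, 0]) cube([36, 36, 406]);
translate([607, 460, 0]) cube([36, 36, 406]);
translate([413, 232, 218]) cube([194, 36, 28]);
translate([413, 460, 218]) cube([194, 36, 28]);
translate([377, 268, 218]) cube([36, 192, 28]);
translate([607, 268, 218]) cube([36, 192, 28]);


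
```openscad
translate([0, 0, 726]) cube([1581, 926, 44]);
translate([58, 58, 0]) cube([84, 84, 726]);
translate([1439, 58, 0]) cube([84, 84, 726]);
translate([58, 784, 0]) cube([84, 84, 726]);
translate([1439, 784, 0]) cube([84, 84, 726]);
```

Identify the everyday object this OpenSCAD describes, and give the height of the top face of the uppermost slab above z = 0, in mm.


A table. The table height is 770 mm.

A 1581×926×44 slab sits at z = 726 on four 84 mm square posts — a table. The top surface is at 726 + 44 = 770 mm.


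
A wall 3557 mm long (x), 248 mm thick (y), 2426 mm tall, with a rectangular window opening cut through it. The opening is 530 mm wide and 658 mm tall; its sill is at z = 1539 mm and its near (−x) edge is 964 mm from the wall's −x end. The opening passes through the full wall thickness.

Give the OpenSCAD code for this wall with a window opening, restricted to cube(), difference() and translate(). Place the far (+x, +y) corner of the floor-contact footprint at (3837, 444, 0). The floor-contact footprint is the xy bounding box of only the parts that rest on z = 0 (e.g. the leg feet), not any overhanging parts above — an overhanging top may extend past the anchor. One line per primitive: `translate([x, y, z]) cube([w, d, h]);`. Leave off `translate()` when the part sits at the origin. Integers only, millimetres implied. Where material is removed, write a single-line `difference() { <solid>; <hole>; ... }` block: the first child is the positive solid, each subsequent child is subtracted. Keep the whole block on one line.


difference() { translate([280, 196, 0]) cube([3557, 248, 2426]); translate([1244, 196, 1539]) cube([530, 248, 658]); }


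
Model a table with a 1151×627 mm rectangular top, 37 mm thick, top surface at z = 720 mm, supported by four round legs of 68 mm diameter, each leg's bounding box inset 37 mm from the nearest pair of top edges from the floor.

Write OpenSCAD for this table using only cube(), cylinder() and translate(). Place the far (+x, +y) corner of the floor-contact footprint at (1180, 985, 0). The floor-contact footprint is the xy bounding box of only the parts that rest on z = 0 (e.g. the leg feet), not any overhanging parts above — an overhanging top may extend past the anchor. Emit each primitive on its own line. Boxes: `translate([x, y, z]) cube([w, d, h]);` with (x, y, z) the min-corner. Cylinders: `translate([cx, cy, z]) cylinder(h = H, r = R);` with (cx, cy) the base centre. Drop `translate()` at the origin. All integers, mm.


translate([66, 395, 683]) cube([1151, 627, 37]);
translate([137, 466, 0]) cylinder(h = 683, r = 34);
translate([1146, 466, 0]) cylinder(h = 683, r = 34);
translate([137, 951, 0]) cylinder(h = 683, r = 34);
translate([1146, 951, 0]) cylinder(h = 683, r = 34);


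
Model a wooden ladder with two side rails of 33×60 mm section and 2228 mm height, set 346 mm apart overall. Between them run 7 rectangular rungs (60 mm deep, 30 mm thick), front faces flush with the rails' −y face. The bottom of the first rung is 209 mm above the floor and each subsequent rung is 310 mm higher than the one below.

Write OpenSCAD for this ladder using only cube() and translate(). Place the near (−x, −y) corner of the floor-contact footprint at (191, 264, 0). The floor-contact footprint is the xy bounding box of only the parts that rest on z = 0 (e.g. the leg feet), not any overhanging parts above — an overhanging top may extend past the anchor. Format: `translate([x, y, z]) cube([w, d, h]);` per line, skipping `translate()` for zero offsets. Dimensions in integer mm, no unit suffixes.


// rung span = 346 - 2*33 = 280
// rung[k] z = 209 + k*310
translate([191, 264, 0]) cube([33, 60, 2228]);
translate([504, 264, 0]) cube([33, 60, 2228]);
translate([224, 264, 209]) cube([280, 60, 30]);
translate([224, 264, 519]) cube([280, 60, 30]);
translate([224, 264, 829]) cube([280, 60, 30]);
translate([224, 264, 1139]) cube([280, 60, 30]);
translate([224, 264, 1449]) cube([280, 60, 30]);
translate([224, 264, 1759]) cube([280, 60, 30]);
translate([224, 264, 2069]) cube([280, 60, 30]);


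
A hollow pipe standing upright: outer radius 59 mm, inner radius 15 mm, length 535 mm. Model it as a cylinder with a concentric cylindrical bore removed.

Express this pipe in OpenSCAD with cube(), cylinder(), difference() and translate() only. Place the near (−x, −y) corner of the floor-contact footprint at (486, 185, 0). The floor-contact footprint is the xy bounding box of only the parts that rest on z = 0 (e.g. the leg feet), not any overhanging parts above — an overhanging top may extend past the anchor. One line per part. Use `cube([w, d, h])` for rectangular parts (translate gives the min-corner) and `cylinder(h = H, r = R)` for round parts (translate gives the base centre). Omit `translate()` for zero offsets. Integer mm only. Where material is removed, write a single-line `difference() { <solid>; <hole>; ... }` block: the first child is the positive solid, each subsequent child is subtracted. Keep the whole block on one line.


difference() { translate([545, 244, 0]) cylinder(h = 535, r = 59); translate([545, 244, 0]) cylinder(h = 535, r = 15); }


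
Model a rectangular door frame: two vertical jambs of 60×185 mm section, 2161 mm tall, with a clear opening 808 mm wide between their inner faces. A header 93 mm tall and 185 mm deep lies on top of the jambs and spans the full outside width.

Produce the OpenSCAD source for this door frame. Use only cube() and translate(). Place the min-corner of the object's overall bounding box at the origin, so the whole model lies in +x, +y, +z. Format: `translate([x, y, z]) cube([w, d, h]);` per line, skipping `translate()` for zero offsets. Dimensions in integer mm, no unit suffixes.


cube([60, 185, 2161]);
translate([868, 0, 0]) cube([60, 185, 2161]);
translate([0, 0, 2161]) cube([928, 185, 93]);


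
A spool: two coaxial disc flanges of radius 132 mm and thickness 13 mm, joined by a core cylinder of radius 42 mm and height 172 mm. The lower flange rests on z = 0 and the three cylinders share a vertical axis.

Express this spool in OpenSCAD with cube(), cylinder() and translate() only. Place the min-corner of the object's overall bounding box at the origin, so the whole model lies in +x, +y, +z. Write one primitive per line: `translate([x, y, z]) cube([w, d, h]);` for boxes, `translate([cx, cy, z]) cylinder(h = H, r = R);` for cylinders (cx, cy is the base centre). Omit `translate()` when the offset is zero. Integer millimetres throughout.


translate([132, 132, 0]) cylinder(h = 13, r = 132);
translate([132, 132, 13]) cylinder(h = 172, r = 42);
translate([132, 132, 185]) cylinder(h = 13, r = 132);


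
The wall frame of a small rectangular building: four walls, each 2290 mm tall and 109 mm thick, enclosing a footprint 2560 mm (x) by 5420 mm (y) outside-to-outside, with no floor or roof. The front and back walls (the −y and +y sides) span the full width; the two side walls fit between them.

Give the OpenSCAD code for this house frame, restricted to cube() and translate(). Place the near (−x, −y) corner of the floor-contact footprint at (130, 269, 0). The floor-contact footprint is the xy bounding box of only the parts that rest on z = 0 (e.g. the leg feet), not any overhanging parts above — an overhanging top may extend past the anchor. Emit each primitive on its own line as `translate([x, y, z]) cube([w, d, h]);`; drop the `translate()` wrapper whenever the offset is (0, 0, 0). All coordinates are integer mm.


translate([130, 269, 0]) cube([2560, 109, 2290]);
translate([130, 5580, 0]) cube([2560, 109, 2290]);
translate([130, 378, 0]) cube([109, 5202, 2290]);
translate([2581, 378, 0]) cube([109, 5202, 2290]);


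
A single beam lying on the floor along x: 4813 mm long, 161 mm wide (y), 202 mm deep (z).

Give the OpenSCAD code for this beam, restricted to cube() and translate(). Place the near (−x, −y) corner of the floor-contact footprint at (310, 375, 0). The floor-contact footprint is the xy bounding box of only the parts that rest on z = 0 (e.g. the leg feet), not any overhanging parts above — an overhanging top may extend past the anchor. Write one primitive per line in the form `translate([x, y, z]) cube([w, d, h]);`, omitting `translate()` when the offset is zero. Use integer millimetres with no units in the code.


translate([310, 375, 0]) cube([4813, 161, 202]);


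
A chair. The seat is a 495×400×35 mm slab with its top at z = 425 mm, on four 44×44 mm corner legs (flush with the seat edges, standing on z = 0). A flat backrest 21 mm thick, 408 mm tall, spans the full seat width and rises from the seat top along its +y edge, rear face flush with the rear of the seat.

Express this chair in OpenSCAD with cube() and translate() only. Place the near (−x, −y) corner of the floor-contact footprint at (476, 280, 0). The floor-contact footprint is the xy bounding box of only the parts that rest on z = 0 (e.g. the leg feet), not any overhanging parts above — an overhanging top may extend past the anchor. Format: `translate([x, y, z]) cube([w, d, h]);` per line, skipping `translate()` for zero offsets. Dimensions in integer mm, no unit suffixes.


translate([476, 280, 390]) cube([495, 400, 35]);
translate([476, 280, 0]) cube([44, 44, 390]);
translate([927, 280, 0]) cube([44, 44, 390]);
translate([476, 636, 0]) cube([44, 44, 390]);
translate([927, 636, 0]) cube([44, 44, 390]);
translate([476, 659, 425]) cube([495, 21, 408]);


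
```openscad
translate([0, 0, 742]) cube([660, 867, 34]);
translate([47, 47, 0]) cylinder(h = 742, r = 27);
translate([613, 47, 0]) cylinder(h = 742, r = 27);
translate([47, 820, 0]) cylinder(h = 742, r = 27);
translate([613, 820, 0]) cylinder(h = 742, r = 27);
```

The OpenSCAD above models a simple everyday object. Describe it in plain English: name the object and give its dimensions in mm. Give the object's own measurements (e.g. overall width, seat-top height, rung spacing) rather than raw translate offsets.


A table: top 660 mm (x) × 867 mm (y), 34 mm thick, upper face at z = 776 mm, on four round legs of 54 mm diameter, each leg's bounding box inset 20 mm from the nearest pair of top edges from z = 0 to the bottom of the top.


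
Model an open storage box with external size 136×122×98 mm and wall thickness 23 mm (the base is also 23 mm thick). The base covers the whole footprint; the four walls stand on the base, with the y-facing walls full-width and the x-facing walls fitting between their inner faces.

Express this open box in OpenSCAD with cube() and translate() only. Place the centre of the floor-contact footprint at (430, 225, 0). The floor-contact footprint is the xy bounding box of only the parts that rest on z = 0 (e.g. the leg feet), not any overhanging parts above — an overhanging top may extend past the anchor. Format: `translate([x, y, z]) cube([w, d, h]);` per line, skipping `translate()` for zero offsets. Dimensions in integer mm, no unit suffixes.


translate([362, 164, 0]) cube([136, 122, 23]);
translate([362, 164, 23]) cube([136, 23, 75]);
translate([362, 263, 23]) cube([136, 23, 75]);
translate([362, 187, 23]) cube([23, 76, 75]);
translate([475, 187, 23]) cube([23, 76, 75]);


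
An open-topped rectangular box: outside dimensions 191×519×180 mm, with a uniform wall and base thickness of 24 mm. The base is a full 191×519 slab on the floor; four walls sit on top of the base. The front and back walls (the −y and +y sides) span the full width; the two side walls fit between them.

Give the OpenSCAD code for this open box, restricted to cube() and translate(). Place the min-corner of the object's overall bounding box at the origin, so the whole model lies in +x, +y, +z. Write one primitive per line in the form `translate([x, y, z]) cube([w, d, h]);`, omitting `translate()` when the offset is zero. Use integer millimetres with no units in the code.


cube([191, 519, 24]);
translate([0, 0, 24]) cube([191, 24, 156]);
translate([0, 495, 24]) cube([191, 24, 156]);
translate([0, 24, 24]) cube([24, 471, 156]);
translate([167, 24, 24]) cube([24, 471, 156]);


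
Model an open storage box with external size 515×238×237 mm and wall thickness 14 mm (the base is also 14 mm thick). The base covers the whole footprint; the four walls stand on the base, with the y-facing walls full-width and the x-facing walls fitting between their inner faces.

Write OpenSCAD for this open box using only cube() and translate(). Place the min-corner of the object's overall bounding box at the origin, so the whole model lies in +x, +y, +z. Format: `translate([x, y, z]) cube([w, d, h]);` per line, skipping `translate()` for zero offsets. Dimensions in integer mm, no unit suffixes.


cube([515, 238, 14]);
translate([0, 0, 14]) cube([515, 14, 223]);
translate([0, 224, 14]) cube([515, 14, 223]);
translate([0, 14, 14]) cube([14, 210, 223]);
translate([501, 14, 14]) cube([14, 210, 223]);


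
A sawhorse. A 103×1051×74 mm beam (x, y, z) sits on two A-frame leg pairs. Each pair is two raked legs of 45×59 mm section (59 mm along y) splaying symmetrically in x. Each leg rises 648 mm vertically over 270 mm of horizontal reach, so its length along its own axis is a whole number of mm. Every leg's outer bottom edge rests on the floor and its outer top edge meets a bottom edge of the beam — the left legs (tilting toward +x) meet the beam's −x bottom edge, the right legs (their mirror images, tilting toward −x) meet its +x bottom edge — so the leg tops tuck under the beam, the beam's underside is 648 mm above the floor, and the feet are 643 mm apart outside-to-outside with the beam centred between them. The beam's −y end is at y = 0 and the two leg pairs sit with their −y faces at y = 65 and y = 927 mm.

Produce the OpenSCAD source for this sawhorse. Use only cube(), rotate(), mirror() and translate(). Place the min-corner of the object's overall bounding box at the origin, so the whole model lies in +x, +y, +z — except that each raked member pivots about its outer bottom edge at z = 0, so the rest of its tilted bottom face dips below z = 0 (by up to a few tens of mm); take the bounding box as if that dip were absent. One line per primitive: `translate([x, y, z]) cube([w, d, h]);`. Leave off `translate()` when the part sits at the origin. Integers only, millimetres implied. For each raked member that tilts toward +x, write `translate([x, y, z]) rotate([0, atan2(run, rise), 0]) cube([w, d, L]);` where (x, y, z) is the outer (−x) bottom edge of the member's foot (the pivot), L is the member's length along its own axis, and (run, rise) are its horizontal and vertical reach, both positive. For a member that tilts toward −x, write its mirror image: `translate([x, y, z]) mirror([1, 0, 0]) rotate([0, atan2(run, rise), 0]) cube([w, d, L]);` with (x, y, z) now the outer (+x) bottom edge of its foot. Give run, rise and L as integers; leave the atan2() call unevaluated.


translate([270, 0, 648]) cube([103, 1051, 74]);
translate([0, 65, 0]) rotate([0, atan2(270, 648), 0]) cube([45, 59, 702]);
translate([643, 65, 0]) mirror([1, 0, 0]) rotate([0, atan2(270, 648), 0]) cube([45, 59, 702]);
translate([0, 927, 0]) rotate([0, atan2(270, 648), 0]) cube([45, 59, 702]);
translate([643, 927, 0]) mirror([1, 0, 0]) rotate([0, atan2(270, 648), 0]) cube([45, 59, 702]);


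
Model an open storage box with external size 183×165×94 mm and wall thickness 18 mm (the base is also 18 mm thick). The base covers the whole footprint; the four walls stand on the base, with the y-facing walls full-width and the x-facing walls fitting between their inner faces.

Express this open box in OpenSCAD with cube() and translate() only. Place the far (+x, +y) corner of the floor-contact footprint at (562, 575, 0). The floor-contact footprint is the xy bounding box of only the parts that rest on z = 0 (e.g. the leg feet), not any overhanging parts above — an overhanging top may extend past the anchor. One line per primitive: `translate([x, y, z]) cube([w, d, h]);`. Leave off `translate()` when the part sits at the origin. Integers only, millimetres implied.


translate([379, 410, 0]) cube([183, 165, 18]);
translate([379, 410, 18]) cube([183, 18, 76]);
translate([379, 557, 18]) cube([183, 18, 76]);
translate([379, 428, 18]) cube([18, 129, 76]);
translate([544, 428, 18]) cube([18, 129, 76]);


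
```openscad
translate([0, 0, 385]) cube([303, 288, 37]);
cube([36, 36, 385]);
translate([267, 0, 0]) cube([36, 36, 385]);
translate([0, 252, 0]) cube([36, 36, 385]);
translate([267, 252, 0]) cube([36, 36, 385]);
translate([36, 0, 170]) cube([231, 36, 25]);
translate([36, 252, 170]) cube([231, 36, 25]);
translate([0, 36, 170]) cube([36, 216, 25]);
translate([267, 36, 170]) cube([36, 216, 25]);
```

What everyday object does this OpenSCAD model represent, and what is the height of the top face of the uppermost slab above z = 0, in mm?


A stool. The seat height is 422 mm.

A 303×288×37 slab at z = 385 on four corner posts — a stool. The seat top is 385 + 37 = 422 mm.


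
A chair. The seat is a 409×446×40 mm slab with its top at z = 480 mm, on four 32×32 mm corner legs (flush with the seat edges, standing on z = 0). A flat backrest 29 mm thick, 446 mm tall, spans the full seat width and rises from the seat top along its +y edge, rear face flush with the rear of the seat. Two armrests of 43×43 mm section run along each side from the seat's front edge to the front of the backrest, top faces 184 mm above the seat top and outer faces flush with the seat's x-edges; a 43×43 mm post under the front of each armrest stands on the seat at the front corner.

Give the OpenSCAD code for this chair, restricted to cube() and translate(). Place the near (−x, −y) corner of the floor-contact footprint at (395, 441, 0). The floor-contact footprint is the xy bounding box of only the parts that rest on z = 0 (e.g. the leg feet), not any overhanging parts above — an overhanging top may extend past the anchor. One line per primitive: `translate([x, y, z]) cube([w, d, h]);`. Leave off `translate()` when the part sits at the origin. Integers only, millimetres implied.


translate([395, 441, 440]) cube([409, 446, 40]);
translate([395, 441, 0]) cube([32, 32, 440]);
translate([772, 441, 0]) cube([32, 32, 440]);
translate([395, 855, 0]) cube([32, 32, 440]);
translate([772, 855, 0]) cube([32, 32, 440]);
translate([395, 858, 480]) cube([409, 29, 446]);
translate([395, 441, 621]) cube([43, 417, 43]);
translate([761, 441, 621]) cube([43, 417, 43]);
translate([395, 441, 480]) cube([43, 43, 141]);
translate([761, 441, 480]) cube([43, 43, 141]);


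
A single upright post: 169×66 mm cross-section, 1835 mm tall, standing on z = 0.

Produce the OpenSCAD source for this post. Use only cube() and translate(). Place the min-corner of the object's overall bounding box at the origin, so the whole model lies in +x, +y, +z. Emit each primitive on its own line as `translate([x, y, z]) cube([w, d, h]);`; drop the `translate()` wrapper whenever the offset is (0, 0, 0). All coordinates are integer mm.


cube([169, 66, 1835]);


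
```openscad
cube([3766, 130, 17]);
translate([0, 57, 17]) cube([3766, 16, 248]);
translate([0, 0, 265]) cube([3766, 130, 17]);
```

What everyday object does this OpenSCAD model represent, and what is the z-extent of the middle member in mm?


An I-beam. The web height is 248 mm.

Two wide flanges with a thin centred web — an I-beam. Overall 282 mm minus two 17 mm flanges gives a web of 282 − 2·17 = 248 mm.


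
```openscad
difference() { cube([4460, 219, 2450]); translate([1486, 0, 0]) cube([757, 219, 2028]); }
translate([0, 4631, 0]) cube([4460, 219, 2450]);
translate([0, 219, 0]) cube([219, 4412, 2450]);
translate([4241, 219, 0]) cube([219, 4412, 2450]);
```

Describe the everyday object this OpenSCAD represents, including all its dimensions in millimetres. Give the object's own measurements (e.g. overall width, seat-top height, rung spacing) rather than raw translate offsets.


A single room: four walls, each 2450 mm tall and 219 mm thick, enclosing an outside footprint 4460×4850 mm (x × y), no floor or roof. The front and back walls (−y and +y sides) run the full x-width; the side walls fit between their inner faces. A door opening 757 mm wide and 2028 mm tall is cut through the front wall from the floor up, its −x edge 1486 mm from the wall's −x end.


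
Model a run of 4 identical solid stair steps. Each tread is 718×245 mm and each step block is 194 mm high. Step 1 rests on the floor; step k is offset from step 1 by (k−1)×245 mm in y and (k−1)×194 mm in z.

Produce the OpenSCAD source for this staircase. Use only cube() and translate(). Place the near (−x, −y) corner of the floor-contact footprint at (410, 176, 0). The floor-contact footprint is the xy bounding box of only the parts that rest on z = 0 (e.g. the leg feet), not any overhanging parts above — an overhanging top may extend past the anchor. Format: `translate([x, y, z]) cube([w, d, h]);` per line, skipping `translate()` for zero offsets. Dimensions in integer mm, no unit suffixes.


translate([410, 176, 0]) cube([718, 245, 194]);
translate([410, 421, 194]) cube([718, 245, 194]);
translate([410, 666, 388]) cube([718, 245, 194]);
translate([410, 911, 582]) cube([718, 245, 194]);
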